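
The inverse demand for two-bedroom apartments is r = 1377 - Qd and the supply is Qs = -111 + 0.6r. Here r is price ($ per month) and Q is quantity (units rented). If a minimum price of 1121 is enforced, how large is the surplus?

Inverting to quantity form: Qd = 1377 - r.
At r = 1121: Qd = 256 and Qs = 561.6.
Surplus = Qs - Qd = 561.6 - 256 = 305.6.

Surplus = 305.6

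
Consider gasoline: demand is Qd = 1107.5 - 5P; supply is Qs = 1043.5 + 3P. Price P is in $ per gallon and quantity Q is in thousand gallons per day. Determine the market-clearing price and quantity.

The market clears where 1107.5 - 5P = 1043.5 + 3P. Rearranging, 8P = 64, hence P* = 8.
Plugging P* into demand: Q* = 1107.5 - 5(8) = 1067.5.

P* = 8, Q* = 1067.5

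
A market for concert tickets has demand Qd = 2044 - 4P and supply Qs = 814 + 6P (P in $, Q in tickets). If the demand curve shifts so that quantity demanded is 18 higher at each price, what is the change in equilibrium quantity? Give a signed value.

ΔQ = 10.8

The market clears where 2044 - 4P = 814 + 6P. Rearranging, 10P = 1230, hence P* = 123.
Substitute back: Q* = 2044 - 4(123) = 1552.
After the shift, demand is Qd = 2062 - 4P.
Re-solving, 10P = 1248 gives P = 124.8 and Q = 1562.8.
ΔQ = 1562.8 - 1552 = 10.8.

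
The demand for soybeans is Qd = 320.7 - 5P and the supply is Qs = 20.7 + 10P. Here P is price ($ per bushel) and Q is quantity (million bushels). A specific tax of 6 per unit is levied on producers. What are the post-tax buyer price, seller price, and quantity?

Producers keep P_s = P_b - 6 per unit, so supply in terms of the buyer price is Qs = -39.3 + 10P_b.
Set Qd = Qs: 320.7 - 5P_b = -39.3 + 10P_b, so 360 = 15P_b and P_b = 24.
So P_s = 18 and the quantity traded is Q = 320.7 - 5(24) = 200.7.

P_b = 24, P_s = 18, Q = 200.7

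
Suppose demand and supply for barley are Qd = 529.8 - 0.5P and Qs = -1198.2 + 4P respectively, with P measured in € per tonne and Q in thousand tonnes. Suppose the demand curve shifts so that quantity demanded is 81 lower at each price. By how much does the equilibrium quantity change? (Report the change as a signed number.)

Equating demand and supply, 529.8 - 0.5P = -1198.2 + 4P gives 4.5P = 1728, so P* = 384.
Plugging P* into demand: Q* = 529.8 - 0.5(384) = 337.8.
After the shift, demand is Qd = 448.8 - 0.5P.
The new intersection has 1647 = 4.5P, i.e. P = 366, Q = 265.8.
ΔQ = 265.8 - 337.8 = -72.

ΔQ = -72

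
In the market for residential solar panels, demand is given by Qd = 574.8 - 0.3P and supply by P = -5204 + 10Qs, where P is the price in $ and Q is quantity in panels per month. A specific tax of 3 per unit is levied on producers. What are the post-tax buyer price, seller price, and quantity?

P_b = 136.75, P_s = 133.75, Q = 533.775

Inverting to quantity form: Qs = 520.4 + 0.1P.
The tax drives a wedge P_b - P_s = 3. Substituting P_s = P_b - 3 into supply: Qs = 520.1 + 0.1P_b.
Market clearing requires 574.8 - 0.3P_b = 520.1 + 0.1P_b; hence 54.7 = 0.4P_b and P_b = 136.75.
Then P_s = 136.75 - 3 = 133.75 and Q = 574.8 - 0.3(136.75) = 533.775.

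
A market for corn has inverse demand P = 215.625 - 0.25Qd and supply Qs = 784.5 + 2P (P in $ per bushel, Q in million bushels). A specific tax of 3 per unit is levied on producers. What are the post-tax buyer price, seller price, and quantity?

In direct form, Qd = 862.5 - 4P.
Producers keep P_s = P_b - 3 per unit, so supply in terms of the buyer price is Qs = 778.5 + 2P_b.
Equate demand and the shifted supply: 862.5 - 4P_b = 778.5 + 2P_b, giving 6P_b = 84, so P_b = 14.
Then P_s = 14 - 3 = 11 and Q = 862.5 - 4(14) = 806.5.

P_b = 14, P_s = 11, Q = 806.5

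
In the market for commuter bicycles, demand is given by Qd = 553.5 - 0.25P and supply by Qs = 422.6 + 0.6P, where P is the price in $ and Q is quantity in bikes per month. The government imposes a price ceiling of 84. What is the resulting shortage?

At P = 84: Qd = 532.5 and Qs = 473.
Shortage = Qd - Qs = 532.5 - 473 = 59.5.

Shortage = 59.5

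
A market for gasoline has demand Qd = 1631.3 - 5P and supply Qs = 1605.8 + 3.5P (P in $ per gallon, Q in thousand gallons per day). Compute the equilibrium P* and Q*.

At equilibrium Qd = Qs, so 1631.3 - 5P = 1605.8 + 3.5P; collecting terms, 25.5 = 8.5P and P* = 3.
Plugging P* into demand: Q* = 1631.3 - 5(3) = 1616.3.

P* = 3, Q* = 1616.3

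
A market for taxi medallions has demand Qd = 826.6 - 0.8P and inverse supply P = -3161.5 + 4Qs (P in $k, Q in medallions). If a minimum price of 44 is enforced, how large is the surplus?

Surplus = 9.975

Solving each curve for Q: Qs = 790.375 + 0.25P.
Evaluating both curves at the floor price 44 gives Qd = 791.4, Qs = 801.375.
Surplus = Qs - Qd = 801.375 - 791.4 = 9.975.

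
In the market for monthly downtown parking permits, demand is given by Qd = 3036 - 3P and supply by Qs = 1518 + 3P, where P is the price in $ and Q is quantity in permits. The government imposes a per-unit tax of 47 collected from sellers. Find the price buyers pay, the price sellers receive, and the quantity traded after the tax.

With a tax of 47 on sellers, they supply based on the net price P_s = P_b - 47, so Qs = 1377 + 3P_b.
Set Qd = Qs: 3036 - 3P_b = 1377 + 3P_b, so 1659 = 6P_b and P_b = 276.5.
So P_s = 229.5 and the quantity traded is Q = 3036 - 3(276.5) = 2206.5.

P_b = 276.5, P_s = 229.5, Q = 2206.5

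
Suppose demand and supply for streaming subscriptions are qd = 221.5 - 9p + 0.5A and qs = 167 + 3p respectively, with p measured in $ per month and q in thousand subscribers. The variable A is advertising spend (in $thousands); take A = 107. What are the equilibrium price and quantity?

With A = 107, demand is qd = 275 - 9p.
At equilibrium qd = qs, so 275 - 9p = 167 + 3p; collecting terms, 108 = 12p and p* = 9.
From the demand curve, q* = 275 - 9(9) = 194.

p* = 9, q* = 194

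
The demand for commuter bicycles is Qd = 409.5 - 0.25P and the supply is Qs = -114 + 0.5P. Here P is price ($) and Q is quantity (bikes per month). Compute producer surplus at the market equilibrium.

At equilibrium Qd = Qs, so 409.5 - 0.25P = -114 + 0.5P; collecting terms, 523.5 = 0.75P and P* = 698.
From the demand curve, Q* = 409.5 - 0.25(698) = 235.
Supply choke price (Qs = 0): P = 228. Producer surplus = ½ × (698 - 228) × 235 = 55225.

Producer surplus = 55225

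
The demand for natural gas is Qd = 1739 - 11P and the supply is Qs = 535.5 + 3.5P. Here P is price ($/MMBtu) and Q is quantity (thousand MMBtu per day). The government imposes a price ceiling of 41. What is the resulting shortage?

Shortage = 609

At P = 41: Qd = 1288 and Qs = 679.
Shortage = Qd - Qs = 1288 - 679 = 609.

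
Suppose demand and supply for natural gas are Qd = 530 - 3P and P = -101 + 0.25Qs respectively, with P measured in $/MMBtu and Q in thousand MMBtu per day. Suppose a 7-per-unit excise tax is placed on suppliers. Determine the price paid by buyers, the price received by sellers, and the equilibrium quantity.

In direct form, Qs = 404 + 4P.
The tax drives a wedge P_b - P_s = 7. Substituting P_s = P_b - 7 into supply: Qs = 376 + 4P_b.
Equate demand and the shifted supply: 530 - 3P_b = 376 + 4P_b, giving 7P_b = 154, so P_b = 22.
So P_s = 15 and the quantity traded is Q = 530 - 3(22) = 464.

P_b = 22, P_s = 15, Q = 464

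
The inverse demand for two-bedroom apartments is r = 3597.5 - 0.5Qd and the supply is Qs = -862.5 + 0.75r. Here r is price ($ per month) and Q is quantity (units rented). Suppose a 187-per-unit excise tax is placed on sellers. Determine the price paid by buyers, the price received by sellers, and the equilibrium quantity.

r_b = 2981, r_s = 2794, Q = 1233

Rewriting in direct form: Qd = 7195 - 2r.
Sellers keep r_s = r_b - 187 per unit, so supply in terms of the buyer price is Qs = -1002.75 + 0.75r_b.
Set Qd = Qs: 7195 - 2r_b = -1002.75 + 0.75r_b, so 8197.75 = 2.75r_b and r_b = 2981.
So r_s = 2794 and the quantity traded is Q = 7195 - 2(2981) = 1233.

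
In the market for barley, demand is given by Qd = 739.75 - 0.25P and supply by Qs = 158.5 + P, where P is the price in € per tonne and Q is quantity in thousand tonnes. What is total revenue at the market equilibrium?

At equilibrium Qd = Qs, so 739.75 - 0.25P = 158.5 + P; collecting terms, 581.25 = 1.25P and P* = 465.
From the demand curve, Q* = 739.75 - 0.25(465) = 623.5.
Total revenue = P* × Q* = 465 × 623.5 = 289927.5.

Total revenue = 289927.5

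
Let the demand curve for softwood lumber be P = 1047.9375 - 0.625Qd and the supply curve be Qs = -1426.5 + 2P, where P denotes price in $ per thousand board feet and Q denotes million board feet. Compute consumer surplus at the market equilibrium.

Consumer surplus = 27658.203125

Solving each curve for Q: Qd = 1676.7 - 1.6P.
The market clears where 1676.7 - 1.6P = -1426.5 + 2P. Rearranging, 3.6P = 3103.2, hence P* = 862.
From the demand curve, Q* = 1676.7 - 1.6(862) = 297.5.
Demand choke price (Qd = 0): P = 1676.7/1.6 = 1047.9375. Consumer surplus = ½ × (1047.9375 - 862) × 297.5 = 27658.203125.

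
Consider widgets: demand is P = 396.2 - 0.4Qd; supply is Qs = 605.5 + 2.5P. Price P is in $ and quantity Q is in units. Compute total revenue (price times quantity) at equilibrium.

Total revenue = 61446

Inverting to quantity form: Qd = 990.5 - 2.5P.
Set Qd = Qs: 990.5 - 2.5P = 605.5 + 2.5P, so 385 = 5P and P* = 77.
Then Q* = 990.5 - 2.5(77) = 798.
Total revenue = P* × Q* = 77 × 798 = 61446.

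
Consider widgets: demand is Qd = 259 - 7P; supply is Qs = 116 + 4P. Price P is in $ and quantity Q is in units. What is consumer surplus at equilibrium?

The market clears where 259 - 7P = 116 + 4P. Rearranging, 11P = 143, hence P* = 13.
Plugging P* into demand: Q* = 259 - 7(13) = 168.
Demand choke price (Qd = 0): P = 259/7 = 37. Consumer surplus = ½ × (37 - 13) × 168 = 2016.

Consumer surplus = 2016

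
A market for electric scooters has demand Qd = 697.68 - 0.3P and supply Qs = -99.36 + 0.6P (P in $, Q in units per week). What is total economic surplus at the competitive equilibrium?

The market clears where 697.68 - 0.3P = -99.36 + 0.6P. Rearranging, 0.9P = 797.04, hence P* = 885.6.
From the demand curve, Q* = 697.68 - 0.3(885.6) = 432.
Demand choke price = 2325.6; supply choke price = 165.6. CS = ½(2325.6 - 885.6)(432) = 311040; PS = ½(885.6 - 165.6)(432) = 155520. Total surplus = 466560.

Total surplus = 466560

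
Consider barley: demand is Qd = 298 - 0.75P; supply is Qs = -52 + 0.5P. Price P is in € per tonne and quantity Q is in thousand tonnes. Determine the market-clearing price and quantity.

At equilibrium Qd = Qs, so 298 - 0.75P = -52 + 0.5P; collecting terms, 350 = 1.25P and P* = 280.
Plugging P* into demand: Q* = 298 - 0.75(280) = 88.

P* = 280, Q* = 88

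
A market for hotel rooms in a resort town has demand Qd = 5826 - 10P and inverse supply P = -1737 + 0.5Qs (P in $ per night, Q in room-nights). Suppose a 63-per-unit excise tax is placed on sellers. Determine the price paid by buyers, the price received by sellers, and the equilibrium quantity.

P_b = 206.5, P_s = 143.5, Q = 3761

Inverting to quantity form: Qs = 3474 + 2P.
With a tax of 63 on sellers, they supply based on the net price P_s = P_b - 63, so Qs = 3348 + 2P_b.
Market clearing requires 5826 - 10P_b = 3348 + 2P_b; hence 2478 = 12P_b and P_b = 206.5.
So P_s = 143.5 and the quantity traded is Q = 5826 - 10(206.5) = 3761.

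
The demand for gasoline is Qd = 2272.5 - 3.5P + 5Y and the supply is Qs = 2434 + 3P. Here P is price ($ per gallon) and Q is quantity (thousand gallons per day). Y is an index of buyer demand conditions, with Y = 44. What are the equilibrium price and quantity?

P* = 9, Q* = 2461

With Y = 44, demand is Qd = 2492.5 - 3.5P.
At equilibrium Qd = Qs, so 2492.5 - 3.5P = 2434 + 3P; collecting terms, 58.5 = 6.5P and P* = 9.
Then Q* = 2492.5 - 3.5(9) = 2461.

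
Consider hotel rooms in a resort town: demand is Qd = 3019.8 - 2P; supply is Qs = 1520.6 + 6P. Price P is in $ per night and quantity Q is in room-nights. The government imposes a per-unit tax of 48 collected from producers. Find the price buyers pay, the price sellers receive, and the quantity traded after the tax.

P_b = 223.4, P_s = 175.4, Q = 2573

Producers keep P_s = P_b - 48 per unit, so supply in terms of the buyer price is Qs = 1232.6 + 6P_b.
Equate demand and the shifted supply: 3019.8 - 2P_b = 1232.6 + 6P_b, giving 8P_b = 1787.2, so P_b = 223.4.
Then P_s = 223.4 - 48 = 175.4 and Q = 3019.8 - 2(223.4) = 2573.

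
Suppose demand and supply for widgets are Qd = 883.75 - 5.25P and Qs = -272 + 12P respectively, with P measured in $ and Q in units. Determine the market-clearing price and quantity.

P* = 67, Q* = 532

At equilibrium Qd = Qs, so 883.75 - 5.25P = -272 + 12P; collecting terms, 1155.75 = 17.25P and P* = 67.
Then Q* = 883.75 - 5.25(67) = 532.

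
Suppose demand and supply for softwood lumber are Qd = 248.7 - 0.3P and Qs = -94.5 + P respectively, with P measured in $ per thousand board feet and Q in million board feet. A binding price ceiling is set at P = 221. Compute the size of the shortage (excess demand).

Shortage = 55.9

Evaluating both curves at the ceiling price 221 gives Qd = 182.4, Qs = 126.5.
Shortage = Qd - Qs = 182.4 - 126.5 = 55.9.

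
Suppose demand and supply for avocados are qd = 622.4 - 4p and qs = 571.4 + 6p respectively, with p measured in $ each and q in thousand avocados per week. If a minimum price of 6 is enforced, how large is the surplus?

Surplus = 9

Evaluating both curves at the floor price 6 gives qd = 598.4, qs = 607.4.
Surplus = qs - qd = 607.4 - 598.4 = 9.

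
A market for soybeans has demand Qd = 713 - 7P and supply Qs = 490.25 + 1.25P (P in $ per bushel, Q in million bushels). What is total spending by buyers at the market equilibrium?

Total spending by buyers = 14148

At equilibrium Qd = Qs, so 713 - 7P = 490.25 + 1.25P; collecting terms, 222.75 = 8.25P and P* = 27.
Then Q* = 713 - 7(27) = 524.
Total spending by buyers = P* × Q* = 27 × 524 = 14148.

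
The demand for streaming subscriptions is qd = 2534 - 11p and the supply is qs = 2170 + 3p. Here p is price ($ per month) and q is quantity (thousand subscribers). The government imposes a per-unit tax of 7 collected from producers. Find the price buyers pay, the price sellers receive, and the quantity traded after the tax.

Producers keep p_s = p_b - 7 per unit, so supply in terms of the buyer price is qs = 2149 + 3p_b.
Set qd = qs: 2534 - 11p_b = 2149 + 3p_b, so 385 = 14p_b and p_b = 27.5.
So p_s = 20.5 and the quantity traded is q = 2534 - 11(27.5) = 2231.5.

p_b = 27.5, p_s = 20.5, q = 2231.5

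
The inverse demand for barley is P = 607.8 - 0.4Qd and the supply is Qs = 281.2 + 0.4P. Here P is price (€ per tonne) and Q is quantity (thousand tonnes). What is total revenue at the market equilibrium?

Total revenue = 193004

Rewriting in direct form: Qd = 1519.5 - 2.5P.
The market clears where 1519.5 - 2.5P = 281.2 + 0.4P. Rearranging, 2.9P = 1238.3, hence P* = 427.
Then Q* = 1519.5 - 2.5(427) = 452.
Total revenue = P* × Q* = 427 × 452 = 193004.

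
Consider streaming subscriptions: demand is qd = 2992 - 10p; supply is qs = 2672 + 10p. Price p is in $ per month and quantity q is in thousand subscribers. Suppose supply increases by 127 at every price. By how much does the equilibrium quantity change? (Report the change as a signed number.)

The market clears where 2992 - 10p = 2672 + 10p. Rearranging, 20p = 320, hence p* = 16.
From the demand curve, q* = 2992 - 10(16) = 2832.
After the shift, supply is qs = 2799 + 10p.
Re-solving, 20p = 193 gives p = 9.65 and q = 2895.5.
Δq = 2895.5 - 2832 = 63.5.

Δq = 63.5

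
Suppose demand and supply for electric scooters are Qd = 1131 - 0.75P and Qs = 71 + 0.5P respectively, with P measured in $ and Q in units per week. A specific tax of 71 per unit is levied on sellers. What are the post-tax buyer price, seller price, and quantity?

With a tax of 71 on sellers, they supply based on the net price P_s = P_b - 71, so Qs = 35.5 + 0.5P_b.
Set Qd = Qs: 1131 - 0.75P_b = 35.5 + 0.5P_b, so 1095.5 = 1.25P_b and P_b = 876.4.
Then P_s = 876.4 - 71 = 805.4 and Q = 1131 - 0.75(876.4) = 473.7.

P_b = 876.4, P_s = 805.4, Q = 473.7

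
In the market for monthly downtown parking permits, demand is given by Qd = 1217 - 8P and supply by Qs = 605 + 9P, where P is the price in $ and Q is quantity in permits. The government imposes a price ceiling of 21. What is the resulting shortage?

Shortage = 255

With P fixed at 21, quantity demanded is 1049 and quantity supplied is 794.
Shortage = Qd - Qs = 1049 - 794 = 255.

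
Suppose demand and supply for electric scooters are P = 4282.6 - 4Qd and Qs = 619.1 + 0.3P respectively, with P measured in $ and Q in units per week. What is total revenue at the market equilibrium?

Rewriting in direct form: Qd = 1070.65 - 0.25P.
Equating demand and supply, 1070.65 - 0.25P = 619.1 + 0.3P gives 0.55P = 451.55, so P* = 821.
Plugging P* into demand: Q* = 1070.65 - 0.25(821) = 865.4.
Total revenue = P* × Q* = 821 × 865.4 = 710493.4.

Total revenue = 710493.4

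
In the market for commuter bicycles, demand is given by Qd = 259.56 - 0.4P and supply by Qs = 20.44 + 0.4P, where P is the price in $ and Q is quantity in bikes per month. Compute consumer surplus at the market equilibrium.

Consumer surplus = 24500

At equilibrium Qd = Qs, so 259.56 - 0.4P = 20.44 + 0.4P; collecting terms, 239.12 = 0.8P and P* = 298.9.
Plugging P* into demand: Q* = 259.56 - 0.4(298.9) = 140.
Demand choke price (Qd = 0): P = 259.56/0.4 = 648.9. Consumer surplus = ½ × (648.9 - 298.9) × 140 = 24500.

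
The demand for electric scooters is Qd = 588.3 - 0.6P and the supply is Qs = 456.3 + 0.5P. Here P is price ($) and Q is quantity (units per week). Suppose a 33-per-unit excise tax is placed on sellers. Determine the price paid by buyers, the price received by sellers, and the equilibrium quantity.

P_b = 135, P_s = 102, Q = 507.3

The tax drives a wedge P_b - P_s = 33. Substituting P_s = P_b - 33 into supply: Qs = 439.8 + 0.5P_b.
Market clearing requires 588.3 - 0.6P_b = 439.8 + 0.5P_b; hence 148.5 = 1.1P_b and P_b = 135.
So P_s = 102 and the quantity traded is Q = 588.3 - 0.6(135) = 507.3.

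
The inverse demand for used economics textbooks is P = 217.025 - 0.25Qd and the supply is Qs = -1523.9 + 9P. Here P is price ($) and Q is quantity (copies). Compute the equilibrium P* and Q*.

P* = 184, Q* = 132.1

In direct form, Qd = 868.1 - 4P.
The market clears where 868.1 - 4P = -1523.9 + 9P. Rearranging, 13P = 2392, hence P* = 184.
Plugging P* into demand: Q* = 868.1 - 4(184) = 132.1.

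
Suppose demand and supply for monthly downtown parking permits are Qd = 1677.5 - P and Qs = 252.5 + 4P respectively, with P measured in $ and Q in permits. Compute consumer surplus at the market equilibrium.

Consumer surplus = 969528.125

The market clears where 1677.5 - P = 252.5 + 4P. Rearranging, 5P = 1425, hence P* = 285.
Plugging P* into demand: Q* = 1677.5 - 285 = 1392.5.
Demand choke price (Qd = 0): P = 1677.5. Consumer surplus = ½ × (1677.5 - 285) × 1392.5 = 969528.125.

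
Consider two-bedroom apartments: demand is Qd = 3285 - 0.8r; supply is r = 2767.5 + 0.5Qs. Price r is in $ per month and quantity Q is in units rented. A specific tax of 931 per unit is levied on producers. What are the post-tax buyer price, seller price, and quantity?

r_b = 3815, r_s = 2884, Q = 233

Rewriting in direct form: Qs = -5535 + 2r.
With a tax of 931 on producers, they supply based on the net price r_s = r_b - 931, so Qs = -7397 + 2r_b.
Market clearing requires 3285 - 0.8r_b = -7397 + 2r_b; hence 10682 = 2.8r_b and r_b = 3815.
So r_s = 2884 and the quantity traded is Q = 3285 - 0.8(3815) = 233.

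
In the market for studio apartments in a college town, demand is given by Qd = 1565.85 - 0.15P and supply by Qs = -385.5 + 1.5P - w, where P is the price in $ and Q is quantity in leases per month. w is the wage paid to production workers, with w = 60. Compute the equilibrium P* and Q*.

P* = 1219, Q* = 1383

With w = 60, supply is Qs = -445.5 + 1.5P.
Equating demand and supply, 1565.85 - 0.15P = -445.5 + 1.5P gives 1.65P = 2011.35, so P* = 1219.
Substitute back: Q* = 1565.85 - 0.15(1219) = 1383.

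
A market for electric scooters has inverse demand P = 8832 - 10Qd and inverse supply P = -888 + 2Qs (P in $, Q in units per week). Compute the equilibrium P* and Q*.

P* = 732, Q* = 810

In direct form, Qd = 883.2 - 0.1P and Qs = 444 + 0.5P.
Set Qd = Qs: 883.2 - 0.1P = 444 + 0.5P, so 439.2 = 0.6P and P* = 732.
From the demand curve, Q* = 883.2 - 0.1(732) = 810.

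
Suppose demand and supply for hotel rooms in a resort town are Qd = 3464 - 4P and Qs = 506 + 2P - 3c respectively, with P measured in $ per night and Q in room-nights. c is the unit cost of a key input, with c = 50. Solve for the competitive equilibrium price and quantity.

P* = 518, Q* = 1392

With c = 50, supply is Qs = 356 + 2P.
Equating demand and supply, 3464 - 4P = 356 + 2P gives 6P = 3108, so P* = 518.
Substitute back: Q* = 3464 - 4(518) = 1392.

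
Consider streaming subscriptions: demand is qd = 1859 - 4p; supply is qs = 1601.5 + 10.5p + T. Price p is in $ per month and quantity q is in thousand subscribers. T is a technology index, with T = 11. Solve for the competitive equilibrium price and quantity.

p* = 17, q* = 1791

With T = 11, supply is qs = 1612.5 + 10.5p.
The market clears where 1859 - 4p = 1612.5 + 10.5p. Rearranging, 14.5p = 246.5, hence p* = 17.
Then q* = 1859 - 4(17) = 1791.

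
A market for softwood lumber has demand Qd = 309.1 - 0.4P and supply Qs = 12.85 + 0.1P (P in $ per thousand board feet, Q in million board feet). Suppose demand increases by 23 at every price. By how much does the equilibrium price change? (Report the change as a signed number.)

ΔP = 46

At equilibrium Qd = Qs, so 309.1 - 0.4P = 12.85 + 0.1P; collecting terms, 296.25 = 0.5P and P* = 592.5.
Then Q* = 309.1 - 0.4(592.5) = 72.1.
After the shift, demand is Qd = 332.1 - 0.4P.
New equilibrium: 319.25 = 0.5P, so P = 638.5 and Q = 76.7.
ΔP = 638.5 - 592.5 = 46.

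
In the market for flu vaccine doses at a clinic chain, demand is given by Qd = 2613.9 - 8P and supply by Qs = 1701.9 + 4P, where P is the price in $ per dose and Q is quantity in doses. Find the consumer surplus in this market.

At equilibrium Qd = Qs, so 2613.9 - 8P = 1701.9 + 4P; collecting terms, 912 = 12P and P* = 76.
From the demand curve, Q* = 2613.9 - 8(76) = 2005.9.
Demand choke price (Qd = 0): P = 2613.9/8 = 326.7375. Consumer surplus = ½ × (326.7375 - 76) × 2005.9 = 251477.175625.

Consumer surplus = 251477.175625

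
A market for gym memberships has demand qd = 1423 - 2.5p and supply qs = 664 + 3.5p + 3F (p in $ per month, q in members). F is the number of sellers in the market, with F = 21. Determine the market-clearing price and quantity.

p* = 116, q* = 1133

With F = 21, supply is qs = 727 + 3.5p.
Equating demand and supply, 1423 - 2.5p = 727 + 3.5p gives 6p = 696, so p* = 116.
Substitute back: q* = 1423 - 2.5(116) = 1133.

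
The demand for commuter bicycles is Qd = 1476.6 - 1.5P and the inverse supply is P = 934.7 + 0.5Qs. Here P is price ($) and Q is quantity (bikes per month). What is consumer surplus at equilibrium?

Solving each curve for Q: Qs = -1869.4 + 2P.
At equilibrium Qd = Qs, so 1476.6 - 1.5P = -1869.4 + 2P; collecting terms, 3346 = 3.5P and P* = 956.
Substitute back: Q* = 1476.6 - 1.5(956) = 42.6.
Demand choke price (Qd = 0): P = 1476.6/1.5 = 984.4. Consumer surplus = ½ × (984.4 - 956) × 42.6 = 604.92.

Consumer surplus = 604.92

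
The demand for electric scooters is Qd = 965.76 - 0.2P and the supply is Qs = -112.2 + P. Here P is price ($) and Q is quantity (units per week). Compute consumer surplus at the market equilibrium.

At equilibrium Qd = Qs, so 965.76 - 0.2P = -112.2 + P; collecting terms, 1077.96 = 1.2P and P* = 898.3.
Then Q* = 965.76 - 0.2(898.3) = 786.1.
Demand choke price (Qd = 0): P = 965.76/0.2 = 4828.8. Consumer surplus = ½ × (4828.8 - 898.3) × 786.1 = 1544883.025.

Consumer surplus = 1544883.025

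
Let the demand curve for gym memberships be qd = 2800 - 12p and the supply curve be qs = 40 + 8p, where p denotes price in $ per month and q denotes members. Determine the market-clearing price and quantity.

Equating demand and supply, 2800 - 12p = 40 + 8p gives 20p = 2760, so p* = 138.
From the demand curve, q* = 2800 - 12(138) = 1144.

p* = 138, q* = 1144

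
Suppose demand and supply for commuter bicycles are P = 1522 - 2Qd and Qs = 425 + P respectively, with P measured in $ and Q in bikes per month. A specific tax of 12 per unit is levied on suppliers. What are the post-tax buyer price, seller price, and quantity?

P_b = 232, P_s = 220, Q = 645

Rewriting in direct form: Qd = 761 - 0.5P.
With a tax of 12 on suppliers, they supply based on the net price P_s = P_b - 12, so Qs = 413 + P_b.
Market clearing requires 761 - 0.5P_b = 413 + P_b; hence 348 = 1.5P_b and P_b = 232.
Then P_s = 232 - 12 = 220 and Q = 761 - 0.5(232) = 645.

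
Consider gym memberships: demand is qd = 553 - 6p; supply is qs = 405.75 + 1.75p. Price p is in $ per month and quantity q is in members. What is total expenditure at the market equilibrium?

Set qd = qs: 553 - 6p = 405.75 + 1.75p, so 147.25 = 7.75p and p* = 19.
From the demand curve, q* = 553 - 6(19) = 439.
Total expenditure = p* × q* = 19 × 439 = 8341.

Total expenditure = 8341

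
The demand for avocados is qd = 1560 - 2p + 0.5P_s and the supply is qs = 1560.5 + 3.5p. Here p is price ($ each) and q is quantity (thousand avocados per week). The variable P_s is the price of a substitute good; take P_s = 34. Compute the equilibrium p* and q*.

p* = 3, q* = 1571

With P_s = 34, demand is qd = 1577 - 2p.
The market clears where 1577 - 2p = 1560.5 + 3.5p. Rearranging, 5.5p = 16.5, hence p* = 3.
Substitute back: q* = 1577 - 2(3) = 1571.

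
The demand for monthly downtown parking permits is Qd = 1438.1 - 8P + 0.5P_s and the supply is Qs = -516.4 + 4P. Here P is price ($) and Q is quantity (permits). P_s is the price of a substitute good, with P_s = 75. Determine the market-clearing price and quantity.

With P_s = 75, demand is Qd = 1475.6 - 8P.
Set Qd = Qs: 1475.6 - 8P = -516.4 + 4P, so 1992 = 12P and P* = 166.
Then Q* = 1475.6 - 8(166) = 147.6.

P* = 166, Q* = 147.6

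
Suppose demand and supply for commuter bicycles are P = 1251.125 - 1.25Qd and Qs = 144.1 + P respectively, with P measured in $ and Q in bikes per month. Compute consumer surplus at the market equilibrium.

Rewriting in direct form: Qd = 1000.9 - 0.8P.
Equating demand and supply, 1000.9 - 0.8P = 144.1 + P gives 1.8P = 856.8, so P* = 476.
Plugging P* into demand: Q* = 1000.9 - 0.8(476) = 620.1.
Demand choke price (Qd = 0): P = 1000.9/0.8 = 1251.125. Consumer surplus = ½ × (1251.125 - 476) × 620.1 = 240327.50625.

Consumer surplus = 240327.50625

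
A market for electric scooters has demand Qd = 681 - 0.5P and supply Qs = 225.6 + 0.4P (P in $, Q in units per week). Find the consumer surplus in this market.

Equating demand and supply, 681 - 0.5P = 225.6 + 0.4P gives 0.9P = 455.4, so P* = 506.
From the demand curve, Q* = 681 - 0.5(506) = 428.
Demand choke price (Qd = 0): P = 681/0.5 = 1362. Consumer surplus = ½ × (1362 - 506) × 428 = 183184.

Consumer surplus = 183184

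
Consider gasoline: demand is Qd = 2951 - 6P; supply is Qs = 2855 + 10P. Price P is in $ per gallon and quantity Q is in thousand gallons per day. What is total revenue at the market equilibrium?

Set Qd = Qs: 2951 - 6P = 2855 + 10P, so 96 = 16P and P* = 6.
Substitute back: Q* = 2951 - 6(6) = 2915.
Total revenue = P* × Q* = 6 × 2915 = 17490.

Total revenue = 17490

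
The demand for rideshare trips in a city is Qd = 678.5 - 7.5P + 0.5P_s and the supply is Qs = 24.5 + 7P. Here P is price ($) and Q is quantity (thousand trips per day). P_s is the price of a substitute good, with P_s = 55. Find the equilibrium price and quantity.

With P_s = 55, demand is Qd = 706 - 7.5P.
Set Qd = Qs: 706 - 7.5P = 24.5 + 7P, so 681.5 = 14.5P and P* = 47.
Substitute back: Q* = 706 - 7.5(47) = 353.5.

P* = 47, Q* = 353.5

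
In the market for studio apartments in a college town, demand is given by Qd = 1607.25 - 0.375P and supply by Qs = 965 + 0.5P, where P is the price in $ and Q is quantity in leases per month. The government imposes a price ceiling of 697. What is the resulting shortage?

Shortage = 32.375

At P = 697: Qd = 1345.875 and Qs = 1313.5.
Shortage = Qd - Qs = 1345.875 - 1313.5 = 32.375.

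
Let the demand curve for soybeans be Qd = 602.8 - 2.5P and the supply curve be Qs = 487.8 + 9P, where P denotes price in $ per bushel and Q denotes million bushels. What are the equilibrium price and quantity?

The market clears where 602.8 - 2.5P = 487.8 + 9P. Rearranging, 11.5P = 115, hence P* = 10.
Substitute back: Q* = 602.8 - 2.5(10) = 577.8.

P* = 10, Q* = 577.8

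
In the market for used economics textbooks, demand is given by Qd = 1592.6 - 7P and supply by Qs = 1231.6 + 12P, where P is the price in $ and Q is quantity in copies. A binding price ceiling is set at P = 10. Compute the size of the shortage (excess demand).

Shortage = 171

Evaluating both curves at the ceiling price 10 gives Qd = 1522.6, Qs = 1351.6.
Shortage = Qd - Qs = 1522.6 - 1351.6 = 171.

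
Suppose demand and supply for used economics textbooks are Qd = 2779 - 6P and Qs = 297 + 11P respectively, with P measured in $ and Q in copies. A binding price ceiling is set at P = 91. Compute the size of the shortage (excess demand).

Shortage = 935

At P = 91: Qd = 2233 and Qs = 1298.
Shortage = Qd - Qs = 2233 - 1298 = 935.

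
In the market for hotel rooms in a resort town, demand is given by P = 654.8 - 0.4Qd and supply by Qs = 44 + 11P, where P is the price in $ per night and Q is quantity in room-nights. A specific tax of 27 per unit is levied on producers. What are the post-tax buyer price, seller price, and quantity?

P_b = 140, P_s = 113, Q = 1287

Inverting to quantity form: Qd = 1637 - 2.5P.
The tax drives a wedge P_b - P_s = 27. Substituting P_s = P_b - 27 into supply: Qs = -253 + 11P_b.
Market clearing requires 1637 - 2.5P_b = -253 + 11P_b; hence 1890 = 13.5P_b and P_b = 140.
Then P_s = 140 - 27 = 113 and Q = 1637 - 2.5(140) = 1287.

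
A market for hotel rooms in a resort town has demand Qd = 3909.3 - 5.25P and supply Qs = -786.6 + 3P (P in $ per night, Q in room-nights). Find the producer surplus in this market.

Equating demand and supply, 3909.3 - 5.25P = -786.6 + 3P gives 8.25P = 4695.9, so P* = 569.2.
Plugging P* into demand: Q* = 3909.3 - 5.25(569.2) = 921.
Supply choke price (Qs = 0): P = 262.2. Producer surplus = ½ × (569.2 - 262.2) × 921 = 141373.5.

Producer surplus = 141373.5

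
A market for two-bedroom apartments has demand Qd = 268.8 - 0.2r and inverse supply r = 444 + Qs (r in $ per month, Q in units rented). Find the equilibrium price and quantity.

Inverting to quantity form: Qs = -444 + r.
The market clears where 268.8 - 0.2r = -444 + r. Rearranging, 1.2r = 712.8, hence r* = 594.
From the demand curve, Q* = 268.8 - 0.2(594) = 150.

r* = 594, Q* = 150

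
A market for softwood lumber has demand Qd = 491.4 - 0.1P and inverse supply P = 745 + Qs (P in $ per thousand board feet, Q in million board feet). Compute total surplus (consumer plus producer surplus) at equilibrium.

Total surplus = 790025.5

Inverting to quantity form: Qs = -745 + P.
Equating demand and supply, 491.4 - 0.1P = -745 + P gives 1.1P = 1236.4, so P* = 1124.
Substitute back: Q* = 491.4 - 0.1(1124) = 379.
Demand choke price = 4914; supply choke price = 745. CS = ½(4914 - 1124)(379) = 718205; PS = ½(1124 - 745)(379) = 71820.5. Total surplus = 790025.5.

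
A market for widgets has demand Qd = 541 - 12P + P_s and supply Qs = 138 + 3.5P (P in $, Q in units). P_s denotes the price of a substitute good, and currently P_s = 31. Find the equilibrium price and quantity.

P* = 28, Q* = 236

With P_s = 31, demand is Qd = 572 - 12P.
The market clears where 572 - 12P = 138 + 3.5P. Rearranging, 15.5P = 434, hence P* = 28.
From the demand curve, Q* = 572 - 12(28) = 236.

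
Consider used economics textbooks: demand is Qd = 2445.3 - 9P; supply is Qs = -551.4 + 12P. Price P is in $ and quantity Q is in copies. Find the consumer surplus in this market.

Consumer surplus = 74884.5

At equilibrium Qd = Qs, so 2445.3 - 9P = -551.4 + 12P; collecting terms, 2996.7 = 21P and P* = 142.7.
Then Q* = 2445.3 - 9(142.7) = 1161.
Demand choke price (Qd = 0): P = 2445.3/9 = 271.7. Consumer surplus = ½ × (271.7 - 142.7) × 1161 = 74884.5.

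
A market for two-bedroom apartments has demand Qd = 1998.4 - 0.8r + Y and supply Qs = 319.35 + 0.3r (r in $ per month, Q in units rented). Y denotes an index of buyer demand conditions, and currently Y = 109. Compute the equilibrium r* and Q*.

With Y = 109, demand is Qd = 2107.4 - 0.8r.
At equilibrium Qd = Qs, so 2107.4 - 0.8r = 319.35 + 0.3r; collecting terms, 1788.05 = 1.1r and r* = 1625.5.
Plugging r* into demand: Q* = 2107.4 - 0.8(1625.5) = 807.

r* = 1625.5, Q* = 807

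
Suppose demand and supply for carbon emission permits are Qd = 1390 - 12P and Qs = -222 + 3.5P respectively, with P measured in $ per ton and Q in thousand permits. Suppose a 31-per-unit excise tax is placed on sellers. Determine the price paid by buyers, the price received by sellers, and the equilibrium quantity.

P_b = 111, P_s = 80, Q = 58

The tax drives a wedge P_b - P_s = 31. Substituting P_s = P_b - 31 into supply: Qs = -330.5 + 3.5P_b.
Set Qd = Qs: 1390 - 12P_b = -330.5 + 3.5P_b, so 1720.5 = 15.5P_b and P_b = 111.
Then P_s = 111 - 31 = 80 and Q = 1390 - 12(111) = 58.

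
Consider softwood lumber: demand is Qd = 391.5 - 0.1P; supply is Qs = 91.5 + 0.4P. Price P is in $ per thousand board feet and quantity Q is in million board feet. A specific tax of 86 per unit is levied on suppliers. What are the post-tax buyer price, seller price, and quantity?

With a tax of 86 on suppliers, they supply based on the net price P_s = P_b - 86, so Qs = 57.1 + 0.4P_b.
Set Qd = Qs: 391.5 - 0.1P_b = 57.1 + 0.4P_b, so 334.4 = 0.5P_b and P_b = 668.8.
So P_s = 582.8 and the quantity traded is Q = 391.5 - 0.1(668.8) = 324.62.

P_b = 668.8, P_s = 582.8, Q = 324.62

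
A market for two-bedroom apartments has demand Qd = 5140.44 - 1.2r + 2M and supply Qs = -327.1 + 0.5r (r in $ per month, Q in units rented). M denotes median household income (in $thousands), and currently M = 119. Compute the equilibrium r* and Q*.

r* = 3356.2, Q* = 1351

With M = 119, demand is Qd = 5378.44 - 1.2r.
Set Qd = Qs: 5378.44 - 1.2r = -327.1 + 0.5r, so 5705.54 = 1.7r and r* = 3356.2.
Substitute back: Q* = 5378.44 - 1.2(3356.2) = 1351.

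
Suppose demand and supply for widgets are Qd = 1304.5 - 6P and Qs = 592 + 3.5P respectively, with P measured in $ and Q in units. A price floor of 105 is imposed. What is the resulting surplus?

Surplus = 285

At P = 105: Qd = 674.5 and Qs = 959.5.
Surplus = Qs - Qd = 959.5 - 674.5 = 285.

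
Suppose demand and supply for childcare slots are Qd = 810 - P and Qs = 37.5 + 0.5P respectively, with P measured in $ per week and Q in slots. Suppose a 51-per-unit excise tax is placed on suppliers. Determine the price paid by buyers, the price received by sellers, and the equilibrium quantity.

The tax drives a wedge P_b - P_s = 51. Substituting P_s = P_b - 51 into supply: Qs = 12 + 0.5P_b.
Equate demand and the shifted supply: 810 - P_b = 12 + 0.5P_b, giving 1.5P_b = 798, so P_b = 532.
So P_s = 481 and the quantity traded is Q = 810 - 532 = 278.

P_b = 532, P_s = 481, Q = 278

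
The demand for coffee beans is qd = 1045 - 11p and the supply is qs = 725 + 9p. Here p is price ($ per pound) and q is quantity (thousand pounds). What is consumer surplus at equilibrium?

Consumer surplus = 34325.5

At equilibrium qd = qs, so 1045 - 11p = 725 + 9p; collecting terms, 320 = 20p and p* = 16.
Plugging p* into demand: q* = 1045 - 11(16) = 869.
Demand choke price (qd = 0): p = 1045/11 = 95. Consumer surplus = ½ × (95 - 16) × 869 = 34325.5.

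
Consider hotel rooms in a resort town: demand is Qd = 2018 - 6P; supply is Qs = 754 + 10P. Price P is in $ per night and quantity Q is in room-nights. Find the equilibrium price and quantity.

The market clears where 2018 - 6P = 754 + 10P. Rearranging, 16P = 1264, hence P* = 79.
Substitute back: Q* = 2018 - 6(79) = 1544.

P* = 79, Q* = 1544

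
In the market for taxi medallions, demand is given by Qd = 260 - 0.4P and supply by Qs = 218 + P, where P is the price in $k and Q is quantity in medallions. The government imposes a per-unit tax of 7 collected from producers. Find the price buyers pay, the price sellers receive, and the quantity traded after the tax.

P_b = 35, P_s = 28, Q = 246

Producers keep P_s = P_b - 7 per unit, so supply in terms of the buyer price is Qs = 211 + P_b.
Set Qd = Qs: 260 - 0.4P_b = 211 + P_b, so 49 = 1.4P_b and P_b = 35.
So P_s = 28 and the quantity traded is Q = 260 - 0.4(35) = 246.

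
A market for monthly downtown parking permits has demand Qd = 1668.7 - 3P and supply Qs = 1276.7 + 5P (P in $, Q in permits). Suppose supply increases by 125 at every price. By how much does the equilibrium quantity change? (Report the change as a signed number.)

The market clears where 1668.7 - 3P = 1276.7 + 5P. Rearranging, 8P = 392, hence P* = 49.
Plugging P* into demand: Q* = 1668.7 - 3(49) = 1521.7.
After the shift, supply is Qs = 1401.7 + 5P.
The new intersection has 267 = 8P, i.e. P = 33.375, Q = 1568.575.
ΔQ = 1568.575 - 1521.7 = 46.875.

ΔQ = 46.875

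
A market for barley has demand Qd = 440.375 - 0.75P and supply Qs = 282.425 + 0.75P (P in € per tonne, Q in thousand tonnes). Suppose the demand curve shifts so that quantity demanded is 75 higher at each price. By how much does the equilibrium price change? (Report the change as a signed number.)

ΔP = 50

Equating demand and supply, 440.375 - 0.75P = 282.425 + 0.75P gives 1.5P = 157.95, so P* = 105.3.
Then Q* = 440.375 - 0.75(105.3) = 361.4.
After the shift, demand is Qd = 515.375 - 0.75P.
The new intersection has 232.95 = 1.5P, i.e. P = 155.3, Q = 398.9.
ΔP = 155.3 - 105.3 = 50.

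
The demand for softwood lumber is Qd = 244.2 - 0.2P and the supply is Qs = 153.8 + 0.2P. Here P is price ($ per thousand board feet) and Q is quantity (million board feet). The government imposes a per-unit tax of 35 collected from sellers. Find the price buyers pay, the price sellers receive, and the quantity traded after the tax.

The tax drives a wedge P_b - P_s = 35. Substituting P_s = P_b - 35 into supply: Qs = 146.8 + 0.2P_b.
Market clearing requires 244.2 - 0.2P_b = 146.8 + 0.2P_b; hence 97.4 = 0.4P_b and P_b = 243.5.
So P_s = 208.5 and the quantity traded is Q = 244.2 - 0.2(243.5) = 195.5.

P_b = 243.5, P_s = 208.5, Q = 195.5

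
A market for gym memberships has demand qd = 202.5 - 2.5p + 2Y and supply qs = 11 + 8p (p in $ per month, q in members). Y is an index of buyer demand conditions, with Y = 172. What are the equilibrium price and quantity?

p* = 51, q* = 419

With Y = 172, demand is qd = 546.5 - 2.5p.
Set qd = qs: 546.5 - 2.5p = 11 + 8p, so 535.5 = 10.5p and p* = 51.
Then q* = 546.5 - 2.5(51) = 419.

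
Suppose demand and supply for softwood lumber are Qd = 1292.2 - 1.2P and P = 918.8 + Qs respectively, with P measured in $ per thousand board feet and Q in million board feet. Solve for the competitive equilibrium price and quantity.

P* = 1005, Q* = 86.2

Solving each curve for Q: Qs = -918.8 + P.
At equilibrium Qd = Qs, so 1292.2 - 1.2P = -918.8 + P; collecting terms, 2211 = 2.2P and P* = 1005.
Substitute back: Q* = 1292.2 - 1.2(1005) = 86.2.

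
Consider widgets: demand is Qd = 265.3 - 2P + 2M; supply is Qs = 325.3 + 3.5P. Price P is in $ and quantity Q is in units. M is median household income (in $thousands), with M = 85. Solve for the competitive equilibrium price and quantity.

P* = 20, Q* = 395.3

With M = 85, demand is Qd = 435.3 - 2P.
The market clears where 435.3 - 2P = 325.3 + 3.5P. Rearranging, 5.5P = 110, hence P* = 20.
Plugging P* into demand: Q* = 435.3 - 2(20) = 395.3.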